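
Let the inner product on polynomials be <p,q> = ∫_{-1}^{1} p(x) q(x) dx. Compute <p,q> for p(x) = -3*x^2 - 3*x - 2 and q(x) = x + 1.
<p,q> = -8

Expand the product: p(x)·q(x) = -3*x^3 - 6*x^2 - 5*x - 2.
∫_{-1}^{1} of each monomial x^k gives [2/(k+1) if k even, 0 if k odd]. Integrating term-by-term (or equivalently evaluating the antiderivative F(x) = -3*x^4/4 - 2*x^3 - 5*x^2/2 - 2*x at the endpoints):
  F(1) − F(−1) = -29/4 − (3/4) = -8.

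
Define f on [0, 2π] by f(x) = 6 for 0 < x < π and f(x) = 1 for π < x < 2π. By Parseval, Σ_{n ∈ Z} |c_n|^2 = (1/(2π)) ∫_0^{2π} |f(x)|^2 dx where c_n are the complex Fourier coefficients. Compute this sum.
Σ |c_n|^2 = 37/2

Parseval equates the L^2 energy of f (normalised by 1/(2π)) with the ℓ^2 sum of its Fourier coefficients: (1/(2π)) ∫_0^{2π} |f|^2 = Σ |c_n|^2.
Compute the left side: (1/(2π)) [∫_0^π 6^2 dx + ∫_π^{2π} 1^2 dx] = (1/(2π)) · (36π + 1π) = (36 + 1)/2 = 37/2.
So Σ_{n ∈ Z} |c_n|^2 = 37/2.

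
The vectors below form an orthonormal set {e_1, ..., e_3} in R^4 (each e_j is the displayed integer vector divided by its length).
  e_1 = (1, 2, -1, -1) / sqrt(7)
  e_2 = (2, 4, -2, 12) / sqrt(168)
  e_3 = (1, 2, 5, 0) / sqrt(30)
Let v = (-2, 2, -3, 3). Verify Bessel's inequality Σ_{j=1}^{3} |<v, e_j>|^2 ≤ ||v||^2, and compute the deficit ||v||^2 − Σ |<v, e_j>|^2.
Σ |<v, e_j>|^2 = 94/5; ||v||^2 = 26; deficit = 36/5

Write each e_j = u_j / sqrt(<u_j, u_j>) where u_j is the displayed integer vector. Then <v, e_j> = <v, u_j> / sqrt(<u_j, u_j>), so |<v, e_j>|^2 = <v, u_j>^2 / <u_j, u_j>.
Coefficients: <v, e_1> = 2/sqrt(7), <v, e_2> = 46/sqrt(168), <v, e_3> = -13/sqrt(30).
Square and sum: Σ |<v, e_j>|^2 = 94/5.
Compute ||v||^2 = v·v = 26.
Deficit = 26 − 94/5 = 36/5 ≥ 0, confirming Bessel's inequality. (The deficit equals ||v − Σ <v,e_j> e_j||^2, the squared distance from v to span{e_j}.)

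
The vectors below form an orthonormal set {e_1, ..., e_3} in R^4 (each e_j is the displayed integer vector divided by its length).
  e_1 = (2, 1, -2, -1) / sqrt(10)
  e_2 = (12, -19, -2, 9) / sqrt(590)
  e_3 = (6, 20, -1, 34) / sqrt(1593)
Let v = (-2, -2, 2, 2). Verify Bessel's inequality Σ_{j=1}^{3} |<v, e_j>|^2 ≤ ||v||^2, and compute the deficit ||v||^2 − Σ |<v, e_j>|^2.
Σ |<v, e_j>|^2 = 428/27; ||v||^2 = 16; deficit = 4/27

Write each e_j = u_j / sqrt(<u_j, u_j>) where u_j is the displayed integer vector. Then <v, e_j> = <v, u_j> / sqrt(<u_j, u_j>), so |<v, e_j>|^2 = <v, u_j>^2 / <u_j, u_j>.
Coefficients: <v, e_1> = -12/sqrt(10), <v, e_2> = 28/sqrt(590), <v, e_3> = 14/sqrt(1593).
Square and sum: Σ |<v, e_j>|^2 = 428/27.
Compute ||v||^2 = v·v = 16.
Deficit = 16 − 428/27 = 4/27 ≥ 0, confirming Bessel's inequality. (The deficit equals ||v − Σ <v,e_j> e_j||^2, the squared distance from v to span{e_j}.)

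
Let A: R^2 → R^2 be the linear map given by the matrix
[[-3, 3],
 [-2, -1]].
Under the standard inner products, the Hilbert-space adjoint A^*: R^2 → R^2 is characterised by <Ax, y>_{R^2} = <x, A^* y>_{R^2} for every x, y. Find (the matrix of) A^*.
A^* = A^T =
[[-3, -2],
 [3, -1]]

For real matrices with standard dot products, the defining identity <Ax, y> = <x, A^* y> gives (Ax)^T y = x^T (A^*) y, i.e. x^T A^T y = x^T (A^*) y. Since this holds for all x, y, we must have A^* = A^T. Therefore
A^* =
[[-3, -2],
 [3, -1]].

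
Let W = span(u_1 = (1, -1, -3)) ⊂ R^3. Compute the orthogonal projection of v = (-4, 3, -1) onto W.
proj_W(v) = (-4/11, 4/11, 12/11)

Set up U = [u_1 | ... | u_1] ∈ R^(3×1). The projector onto W = col(U) is P = U (U^T U)^(-1) U^T.
Compute U^T U =
  [11],
and U^T v = (-4).
Solve U^T U · c = U^T v for the coefficients: c = (-4/11). The projection is proj_W(v) = U c.
Check: (v - proj_W(v)) · u_1 = 0  (should be 0).
Result: proj_W(v) = (-4/11, 4/11, 12/11).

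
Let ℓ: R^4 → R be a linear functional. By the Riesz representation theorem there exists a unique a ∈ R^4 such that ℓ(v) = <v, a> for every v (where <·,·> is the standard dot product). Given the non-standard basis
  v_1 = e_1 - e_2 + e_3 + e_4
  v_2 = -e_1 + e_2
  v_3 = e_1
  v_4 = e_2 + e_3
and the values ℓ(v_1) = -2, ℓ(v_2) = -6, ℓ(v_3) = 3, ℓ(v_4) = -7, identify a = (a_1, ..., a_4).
a = (3, -3, -4, -4)

Write a = (a_1, ..., a_4) in the standard basis. For each basis vector v_i, ℓ(v_i) = <v_i, a> is a linear equation in the a_j's. Collect the n equations into a matrix system V a = ℓ, where row i of V is v_i (expressed in the standard basis). Since V is invertible (lower-triangular with 1s on the diagonal, up to permutation), solve by back-substitution:
  V =
[[1, -1, 1, 1],
 [-1, 1, 0, 0],
 [1, 0, 0, 0],
 [0, 1, 1, 0]]
  V a = (-2, -6, 3, -7)
Solving gives a = (3, -3, -4, -4).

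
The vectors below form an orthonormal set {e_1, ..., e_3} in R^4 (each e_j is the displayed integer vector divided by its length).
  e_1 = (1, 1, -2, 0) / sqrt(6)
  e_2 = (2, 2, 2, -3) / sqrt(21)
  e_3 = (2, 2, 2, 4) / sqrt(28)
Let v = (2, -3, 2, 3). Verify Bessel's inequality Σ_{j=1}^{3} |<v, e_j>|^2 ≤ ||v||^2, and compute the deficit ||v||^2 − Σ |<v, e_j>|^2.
Σ |<v, e_j>|^2 = 27/2; ||v||^2 = 26; deficit = 25/2

Write each e_j = u_j / sqrt(<u_j, u_j>) where u_j is the displayed integer vector. Then <v, e_j> = <v, u_j> / sqrt(<u_j, u_j>), so |<v, e_j>|^2 = <v, u_j>^2 / <u_j, u_j>.
Coefficients: <v, e_1> = -5/sqrt(6), <v, e_2> = -7/sqrt(21), <v, e_3> = 14/sqrt(28).
Square and sum: Σ |<v, e_j>|^2 = 27/2.
Compute ||v||^2 = v·v = 26.
Deficit = 26 − 27/2 = 25/2 ≥ 0, confirming Bessel's inequality. (The deficit equals ||v − Σ <v,e_j> e_j||^2, the squared distance from v to span{e_j}.)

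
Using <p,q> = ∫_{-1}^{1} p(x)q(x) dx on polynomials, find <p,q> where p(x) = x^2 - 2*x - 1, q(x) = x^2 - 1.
<p,q> = 16/15

Expand the product: p(x)·q(x) = x^4 - 2*x^3 - 2*x^2 + 2*x + 1.
∫_{-1}^{1} of each monomial x^k gives [2/(k+1) if k even, 0 if k odd]. Integrating term-by-term (or equivalently evaluating the antiderivative F(x) = x^5/5 - x^4/2 - 2*x^3/3 + x^2 + x at the endpoints):
  F(1) − F(−1) = 31/30 − (-1/30) = 16/15.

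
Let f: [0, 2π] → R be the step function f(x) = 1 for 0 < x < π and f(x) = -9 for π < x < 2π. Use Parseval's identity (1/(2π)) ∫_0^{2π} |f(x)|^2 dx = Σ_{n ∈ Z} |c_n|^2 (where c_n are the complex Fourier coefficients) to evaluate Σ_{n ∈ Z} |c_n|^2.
Σ |c_n|^2 = 41

Parseval equates the L^2 energy of f (normalised by 1/(2π)) with the ℓ^2 sum of its Fourier coefficients: (1/(2π)) ∫_0^{2π} |f|^2 = Σ |c_n|^2.
Compute the left side: (1/(2π)) [∫_0^π 1^2 dx + ∫_π^{2π} (-9)^2 dx] = (1/(2π)) · (1π + 81π) = (1 + 81)/2 = 41.
So Σ_{n ∈ Z} |c_n|^2 = 41.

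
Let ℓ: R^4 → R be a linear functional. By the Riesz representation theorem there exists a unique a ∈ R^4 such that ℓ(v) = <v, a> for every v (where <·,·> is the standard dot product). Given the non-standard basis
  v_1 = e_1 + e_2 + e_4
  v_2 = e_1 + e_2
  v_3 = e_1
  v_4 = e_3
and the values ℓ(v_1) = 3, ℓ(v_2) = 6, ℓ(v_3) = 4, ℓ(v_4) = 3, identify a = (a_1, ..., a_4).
a = (4, 2, 3, -3)

Write a = (a_1, ..., a_4) in the standard basis. For each basis vector v_i, ℓ(v_i) = <v_i, a> is a linear equation in the a_j's. Collect the n equations into a matrix system V a = ℓ, where row i of V is v_i (expressed in the standard basis). Since V is invertible (lower-triangular with 1s on the diagonal, up to permutation), solve by back-substitution:
  V =
[[1, 1, 0, 1],
 [1, 1, 0, 0],
 [1, 0, 0, 0],
 [0, 0, 1, 0]]
  V a = (3, 6, 4, 3)
Solving gives a = (4, 2, 3, -3).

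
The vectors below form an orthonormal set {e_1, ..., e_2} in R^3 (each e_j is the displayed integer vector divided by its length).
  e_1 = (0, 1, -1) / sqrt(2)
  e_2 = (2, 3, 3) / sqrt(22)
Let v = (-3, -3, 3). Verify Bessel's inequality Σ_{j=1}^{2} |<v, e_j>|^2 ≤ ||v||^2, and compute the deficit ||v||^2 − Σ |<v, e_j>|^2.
Σ |<v, e_j>|^2 = 216/11; ||v||^2 = 27; deficit = 81/11

Write each e_j = u_j / sqrt(<u_j, u_j>) where u_j is the displayed integer vector. Then <v, e_j> = <v, u_j> / sqrt(<u_j, u_j>), so |<v, e_j>|^2 = <v, u_j>^2 / <u_j, u_j>.
Coefficients: <v, e_1> = -6/sqrt(2), <v, e_2> = -6/sqrt(22).
Square and sum: Σ |<v, e_j>|^2 = 216/11.
Compute ||v||^2 = v·v = 27.
Deficit = 27 − 216/11 = 81/11 ≥ 0, confirming Bessel's inequality. (The deficit equals ||v − Σ <v,e_j> e_j||^2, the squared distance from v to span{e_j}.)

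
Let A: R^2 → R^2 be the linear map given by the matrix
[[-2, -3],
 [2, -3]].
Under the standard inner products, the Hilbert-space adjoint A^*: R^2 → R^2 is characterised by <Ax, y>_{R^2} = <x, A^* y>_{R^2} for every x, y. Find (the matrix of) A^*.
A^* = A^T =
[[-2, 2],
 [-3, -3]]

For real matrices with standard dot products, the defining identity <Ax, y> = <x, A^* y> gives (Ax)^T y = x^T (A^*) y, i.e. x^T A^T y = x^T (A^*) y. Since this holds for all x, y, we must have A^* = A^T. Therefore
A^* =
[[-2, 2],
 [-3, -3]].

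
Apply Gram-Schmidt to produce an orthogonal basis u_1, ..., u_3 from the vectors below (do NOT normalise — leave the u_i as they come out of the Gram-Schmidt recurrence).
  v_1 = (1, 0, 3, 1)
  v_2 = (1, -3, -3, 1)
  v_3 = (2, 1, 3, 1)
Orthogonal basis:
  u_1 = (1, 0, 3, 1)
  u_2 = (18/11, -3, -12/11, 18/11)
  u_3 = (20/19, 14/19, -7/19, 1/19)

Apply the Gram-Schmidt recurrence
  u_1 = v_1
  u_i = v_i − Σ_{j<i} ((v_i · u_j) / (u_j · u_j)) · u_j.

Step by step this gives:
  u_1 = (1, 0, 3, 1)
  u_2 = (18/11, -3, -12/11, 18/11)
  u_3 = (20/19, 14/19, -7/19, 1/19)

Orthogonality check:
  u_2 · u_1 = 0 (should be 0)
  u_3 · u_1 = 0 (should be 0)
  u_3 · u_2 = 0 (should be 0)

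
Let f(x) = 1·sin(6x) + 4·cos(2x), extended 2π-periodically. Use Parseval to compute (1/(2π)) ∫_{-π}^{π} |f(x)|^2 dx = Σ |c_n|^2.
Σ |c_n|^2 = 17/2

Expand |f|^2 and use orthogonality of {sin(nx), cos(mx)} on [-π, π]:
  ∫_{-π}^{π} sin(nx)^2 dx = π, ∫ cos(mx)^2 dx = π, and cross terms integrate to 0.
So ∫_{-π}^{π} f(x)^2 dx = 1^2 · π + 4^2 · π = (1 + 16)π.
Divide by 2π: (1 + 16)/2 = 17/2.
By Parseval, this equals Σ |c_n|^2.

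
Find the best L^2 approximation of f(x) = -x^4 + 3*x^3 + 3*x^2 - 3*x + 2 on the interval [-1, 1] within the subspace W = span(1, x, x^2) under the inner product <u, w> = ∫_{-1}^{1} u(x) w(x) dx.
g(x) = 15*x^2/7 - 6*x/5 + 73/35

The best approximation g ∈ W is the orthogonal projection of f onto W. Writing g = a_0 + a_1 x + a_2 x^2, the coefficients solve the normal equations G · a = b where
  G_{ij} = <φ_i, φ_j> and b_i = <f, φ_i>, with φ_0 = 1, φ_1 = x, φ_2 = x^2.
G =
  [2, 0, 2/3]
  [0, 2/3, 0]
  [2/3, 0, 2/5],
b = (28/5, -4/5, 236/105).
Solving gives a_0 = 73/35, a_1 = -6/5, a_2 = 15/7, so
  g(x) = 15*x^2/7 - 6*x/5 + 73/35.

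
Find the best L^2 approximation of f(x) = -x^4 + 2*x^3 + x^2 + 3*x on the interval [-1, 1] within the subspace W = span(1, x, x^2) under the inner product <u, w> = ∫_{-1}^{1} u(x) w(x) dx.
g(x) = x^2/7 + 21*x/5 + 3/35

The best approximation g ∈ W is the orthogonal projection of f onto W. Writing g = a_0 + a_1 x + a_2 x^2, the coefficients solve the normal equations G · a = b where
  G_{ij} = <φ_i, φ_j> and b_i = <f, φ_i>, with φ_0 = 1, φ_1 = x, φ_2 = x^2.
G =
  [2, 0, 2/3]
  [0, 2/3, 0]
  [2/3, 0, 2/5],
b = (4/15, 14/5, 4/35).
Solving gives a_0 = 3/35, a_1 = 21/5, a_2 = 1/7, so
  g(x) = x^2/7 + 21*x/5 + 3/35.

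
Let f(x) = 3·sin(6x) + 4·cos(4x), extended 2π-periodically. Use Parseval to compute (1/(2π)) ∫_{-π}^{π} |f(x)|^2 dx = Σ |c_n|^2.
Σ |c_n|^2 = 25/2

Expand |f|^2 and use orthogonality of {sin(nx), cos(mx)} on [-π, π]:
  ∫_{-π}^{π} sin(nx)^2 dx = π, ∫ cos(mx)^2 dx = π, and cross terms integrate to 0.
So ∫_{-π}^{π} f(x)^2 dx = 3^2 · π + 4^2 · π = (9 + 16)π.
Divide by 2π: (9 + 16)/2 = 25/2.
By Parseval, this equals Σ |c_n|^2.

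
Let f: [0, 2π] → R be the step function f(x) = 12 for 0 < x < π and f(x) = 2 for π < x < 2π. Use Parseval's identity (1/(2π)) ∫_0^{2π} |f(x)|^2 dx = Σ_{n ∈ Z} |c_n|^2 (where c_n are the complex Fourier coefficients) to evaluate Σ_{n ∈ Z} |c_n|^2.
Σ |c_n|^2 = 74

Parseval equates the L^2 energy of f (normalised by 1/(2π)) with the ℓ^2 sum of its Fourier coefficients: (1/(2π)) ∫_0^{2π} |f|^2 = Σ |c_n|^2.
Compute the left side: (1/(2π)) [∫_0^π 12^2 dx + ∫_π^{2π} 2^2 dx] = (1/(2π)) · (144π + 4π) = (144 + 4)/2 = 74.
So Σ_{n ∈ Z} |c_n|^2 = 74.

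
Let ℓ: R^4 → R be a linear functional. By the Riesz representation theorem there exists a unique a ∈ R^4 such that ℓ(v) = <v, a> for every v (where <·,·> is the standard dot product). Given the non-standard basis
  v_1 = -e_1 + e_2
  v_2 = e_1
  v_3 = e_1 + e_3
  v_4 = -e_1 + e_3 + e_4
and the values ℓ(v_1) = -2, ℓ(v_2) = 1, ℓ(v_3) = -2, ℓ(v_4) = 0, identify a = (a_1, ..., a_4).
a = (1, -1, -3, 4)

Write a = (a_1, ..., a_4) in the standard basis. For each basis vector v_i, ℓ(v_i) = <v_i, a> is a linear equation in the a_j's. Collect the n equations into a matrix system V a = ℓ, where row i of V is v_i (expressed in the standard basis). Since V is invertible (lower-triangular with 1s on the diagonal, up to permutation), solve by back-substitution:
  V =
[[-1, 1, 0, 0],
 [1, 0, 0, 0],
 [1, 0, 1, 0],
 [-1, 0, 1, 1]]
  V a = (-2, 1, -2, 0)
Solving gives a = (1, -1, -3, 4).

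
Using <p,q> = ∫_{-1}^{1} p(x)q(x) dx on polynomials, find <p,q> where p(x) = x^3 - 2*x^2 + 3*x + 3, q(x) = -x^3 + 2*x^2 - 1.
<p,q> = -394/105

Expand the product: p(x)·q(x) = -x^6 + 4*x^5 - 7*x^4 + 2*x^3 + 8*x^2 - 3*x - 3.
∫_{-1}^{1} of each monomial x^k gives [2/(k+1) if k even, 0 if k odd]. Integrating term-by-term (or equivalently evaluating the antiderivative F(x) = -x^7/7 + 2*x^6/3 - 7*x^5/5 + x^4/2 + 8*x^3/3 - 3*x^2/2 - 3*x at the endpoints):
  F(1) − F(−1) = -232/105 − (54/35) = -394/105.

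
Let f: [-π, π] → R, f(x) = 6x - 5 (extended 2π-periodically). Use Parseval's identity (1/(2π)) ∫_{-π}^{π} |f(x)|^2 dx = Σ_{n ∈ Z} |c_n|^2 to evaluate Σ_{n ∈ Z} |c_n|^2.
Σ |c_n|^2 = 12π^2 + 25

Expand and integrate term by term over [-π, π]:
  ∫ (6x)^2 dx = 36·(2π^3/3); ∫ 2·6·(-5)·x dx = 0 (odd integrand); ∫ (-5)^2 dx = 25·2π.
So (1/(2π)) ∫_{-π}^{π} (6x - 5)^2 dx = 36π^2/3 + 25 = 12π^2 + 25.
Parseval ⇒ Σ |c_n|^2 = 12π^2 + 25.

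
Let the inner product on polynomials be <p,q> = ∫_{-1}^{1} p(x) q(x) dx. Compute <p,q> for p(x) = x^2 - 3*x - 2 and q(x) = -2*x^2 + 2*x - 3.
<p,q> = 118/15

Expand the product: p(x)·q(x) = -2*x^4 + 8*x^3 - 5*x^2 + 5*x + 6.
∫_{-1}^{1} of each monomial x^k gives [2/(k+1) if k even, 0 if k odd]. Integrating term-by-term (or equivalently evaluating the antiderivative F(x) = -2*x^5/5 + 2*x^4 - 5*x^3/3 + 5*x^2/2 + 6*x at the endpoints):
  F(1) − F(−1) = 253/30 − (17/30) = 118/15.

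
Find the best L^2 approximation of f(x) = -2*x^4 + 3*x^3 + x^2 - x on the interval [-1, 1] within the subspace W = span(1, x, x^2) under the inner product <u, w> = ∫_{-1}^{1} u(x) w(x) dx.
g(x) = -5*x^2/7 + 4*x/5 + 6/35

The best approximation g ∈ W is the orthogonal projection of f onto W. Writing g = a_0 + a_1 x + a_2 x^2, the coefficients solve the normal equations G · a = b where
  G_{ij} = <φ_i, φ_j> and b_i = <f, φ_i>, with φ_0 = 1, φ_1 = x, φ_2 = x^2.
G =
  [2, 0, 2/3]
  [0, 2/3, 0]
  [2/3, 0, 2/5],
b = (-2/15, 8/15, -6/35).
Solving gives a_0 = 6/35, a_1 = 4/5, a_2 = -5/7, so
  g(x) = -5*x^2/7 + 4*x/5 + 6/35.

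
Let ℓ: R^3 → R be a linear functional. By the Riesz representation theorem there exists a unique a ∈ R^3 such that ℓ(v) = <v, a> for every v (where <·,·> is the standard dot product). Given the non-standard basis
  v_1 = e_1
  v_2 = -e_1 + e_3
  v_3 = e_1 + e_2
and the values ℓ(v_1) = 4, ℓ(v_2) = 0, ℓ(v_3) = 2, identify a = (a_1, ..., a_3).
a = (4, -2, 4)

Write a = (a_1, ..., a_3) in the standard basis. For each basis vector v_i, ℓ(v_i) = <v_i, a> is a linear equation in the a_j's. Collect the n equations into a matrix system V a = ℓ, where row i of V is v_i (expressed in the standard basis). Since V is invertible (lower-triangular with 1s on the diagonal, up to permutation), solve by back-substitution:
  V =
[[1, 0, 0],
 [-1, 0, 1],
 [1, 1, 0]]
  V a = (4, 0, 2)
Solving gives a = (4, -2, 4).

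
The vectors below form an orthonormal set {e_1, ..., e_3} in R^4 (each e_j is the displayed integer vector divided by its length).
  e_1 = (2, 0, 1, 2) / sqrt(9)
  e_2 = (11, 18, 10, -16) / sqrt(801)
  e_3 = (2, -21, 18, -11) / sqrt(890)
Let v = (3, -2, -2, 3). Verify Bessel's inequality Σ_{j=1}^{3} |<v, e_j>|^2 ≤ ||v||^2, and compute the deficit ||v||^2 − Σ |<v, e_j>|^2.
Σ |<v, e_j>|^2 = 179/10; ||v||^2 = 26; deficit = 81/10

Write each e_j = u_j / sqrt(<u_j, u_j>) where u_j is the displayed integer vector. Then <v, e_j> = <v, u_j> / sqrt(<u_j, u_j>), so |<v, e_j>|^2 = <v, u_j>^2 / <u_j, u_j>.
Coefficients: <v, e_1> = 10/sqrt(9), <v, e_2> = -71/sqrt(801), <v, e_3> = -21/sqrt(890).
Square and sum: Σ |<v, e_j>|^2 = 179/10.
Compute ||v||^2 = v·v = 26.
Deficit = 26 − 179/10 = 81/10 ≥ 0, confirming Bessel's inequality. (The deficit equals ||v − Σ <v,e_j> e_j||^2, the squared distance from v to span{e_j}.)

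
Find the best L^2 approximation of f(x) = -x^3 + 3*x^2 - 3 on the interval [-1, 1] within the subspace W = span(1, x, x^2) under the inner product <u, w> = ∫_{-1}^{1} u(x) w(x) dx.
g(x) = 3*x^2 - 3*x/5 - 3

The best approximation g ∈ W is the orthogonal projection of f onto W. Writing g = a_0 + a_1 x + a_2 x^2, the coefficients solve the normal equations G · a = b where
  G_{ij} = <φ_i, φ_j> and b_i = <f, φ_i>, with φ_0 = 1, φ_1 = x, φ_2 = x^2.
G =
  [2, 0, 2/3]
  [0, 2/3, 0]
  [2/3, 0, 2/5],
b = (-4, -2/5, -4/5).
Solving gives a_0 = -3, a_1 = -3/5, a_2 = 3, so
  g(x) = 3*x^2 - 3*x/5 - 3.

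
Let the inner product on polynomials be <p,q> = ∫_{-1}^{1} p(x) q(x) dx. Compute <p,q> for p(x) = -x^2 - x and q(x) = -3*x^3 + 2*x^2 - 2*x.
<p,q> = 26/15

Expand the product: p(x)·q(x) = 3*x^5 + x^4 + 2*x^2.
∫_{-1}^{1} of each monomial x^k gives [2/(k+1) if k even, 0 if k odd]. Integrating term-by-term (or equivalently evaluating the antiderivative F(x) = x^6/2 + x^5/5 + 2*x^3/3 at the endpoints):
  F(1) − F(−1) = 41/30 − (-11/30) = 26/15.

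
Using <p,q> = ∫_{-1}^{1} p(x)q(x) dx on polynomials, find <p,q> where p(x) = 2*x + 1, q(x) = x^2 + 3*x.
<p,q> = 14/3

Expand the product: p(x)·q(x) = 2*x^3 + 7*x^2 + 3*x.
∫_{-1}^{1} of each monomial x^k gives [2/(k+1) if k even, 0 if k odd]. Integrating term-by-term (or equivalently evaluating the antiderivative F(x) = x^4/2 + 7*x^3/3 + 3*x^2/2 at the endpoints):
  F(1) − F(−1) = 13/3 − (-1/3) = 14/3.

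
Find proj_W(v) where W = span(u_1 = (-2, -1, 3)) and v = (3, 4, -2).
proj_W(v) = (16/7, 8/7, -24/7)

Set up U = [u_1 | ... | u_1] ∈ R^(3×1). The projector onto W = col(U) is P = U (U^T U)^(-1) U^T.
Compute U^T U =
  [14],
and U^T v = (-16).
Solve U^T U · c = U^T v for the coefficients: c = (-8/7). The projection is proj_W(v) = U c.
Check: (v - proj_W(v)) · u_1 = 0  (should be 0).
Result: proj_W(v) = (16/7, 8/7, -24/7).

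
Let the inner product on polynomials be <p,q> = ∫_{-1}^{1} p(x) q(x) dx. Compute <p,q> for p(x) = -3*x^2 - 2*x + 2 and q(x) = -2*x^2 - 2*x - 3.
<p,q> = -18/5

Expand the product: p(x)·q(x) = 6*x^4 + 10*x^3 + 9*x^2 + 2*x - 6.
∫_{-1}^{1} of each monomial x^k gives [2/(k+1) if k even, 0 if k odd]. Integrating term-by-term (or equivalently evaluating the antiderivative F(x) = 6*x^5/5 + 5*x^4/2 + 3*x^3 + x^2 - 6*x at the endpoints):
  F(1) − F(−1) = 17/10 − (53/10) = -18/5.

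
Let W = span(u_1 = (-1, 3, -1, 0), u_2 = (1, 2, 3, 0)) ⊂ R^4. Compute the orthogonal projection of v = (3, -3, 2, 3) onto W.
proj_W(v) = (263/150, -242/75, 77/30, 0)

Set up U = [u_1 | ... | u_2] ∈ R^(4×2). The projector onto W = col(U) is P = U (U^T U)^(-1) U^T.
Compute U^T U =
  [11, 2]
  [2, 14],
and U^T v = (-14, 3).
Solve U^T U · c = U^T v for the coefficients: c = (-101/75, 61/150). The projection is proj_W(v) = U c.
Check: (v - proj_W(v)) · u_1 = 0  (should be 0).
Check: (v - proj_W(v)) · u_2 = 0  (should be 0).
Result: proj_W(v) = (263/150, -242/75, 77/30, 0).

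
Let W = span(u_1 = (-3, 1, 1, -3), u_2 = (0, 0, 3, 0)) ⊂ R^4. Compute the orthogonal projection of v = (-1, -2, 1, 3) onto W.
proj_W(v) = (24/19, -8/19, 1, 24/19)

Set up U = [u_1 | ... | u_2] ∈ R^(4×2). The projector onto W = col(U) is P = U (U^T U)^(-1) U^T.
Compute U^T U =
  [20, 3]
  [3, 9],
and U^T v = (-7, 3).
Solve U^T U · c = U^T v for the coefficients: c = (-8/19, 9/19). The projection is proj_W(v) = U c.
Check: (v - proj_W(v)) · u_1 = 0  (should be 0).
Check: (v - proj_W(v)) · u_2 = 0  (should be 0).
Result: proj_W(v) = (24/19, -8/19, 1, 24/19).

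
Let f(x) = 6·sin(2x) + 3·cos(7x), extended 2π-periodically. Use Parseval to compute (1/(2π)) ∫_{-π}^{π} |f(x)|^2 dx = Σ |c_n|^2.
Σ |c_n|^2 = 45/2

Expand |f|^2 and use orthogonality of {sin(nx), cos(mx)} on [-π, π]:
  ∫_{-π}^{π} sin(nx)^2 dx = π, ∫ cos(mx)^2 dx = π, and cross terms integrate to 0.
So ∫_{-π}^{π} f(x)^2 dx = 6^2 · π + 3^2 · π = (36 + 9)π.
Divide by 2π: (36 + 9)/2 = 45/2.
By Parseval, this equals Σ |c_n|^2.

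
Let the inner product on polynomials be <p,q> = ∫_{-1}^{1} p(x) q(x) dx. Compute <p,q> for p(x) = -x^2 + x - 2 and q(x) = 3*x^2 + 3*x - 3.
<p,q> = 54/5

Expand the product: p(x)·q(x) = -3*x^4 - 9*x + 6.
∫_{-1}^{1} of each monomial x^k gives [2/(k+1) if k even, 0 if k odd]. Integrating term-by-term (or equivalently evaluating the antiderivative F(x) = -3*x^5/5 - 9*x^2/2 + 6*x at the endpoints):
  F(1) − F(−1) = 9/10 − (-99/10) = 54/5.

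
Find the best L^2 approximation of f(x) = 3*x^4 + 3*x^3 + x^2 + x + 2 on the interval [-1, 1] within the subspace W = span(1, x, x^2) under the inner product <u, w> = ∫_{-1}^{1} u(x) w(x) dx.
g(x) = 25*x^2/7 + 14*x/5 + 61/35

The best approximation g ∈ W is the orthogonal projection of f onto W. Writing g = a_0 + a_1 x + a_2 x^2, the coefficients solve the normal equations G · a = b where
  G_{ij} = <φ_i, φ_j> and b_i = <f, φ_i>, with φ_0 = 1, φ_1 = x, φ_2 = x^2.
G =
  [2, 0, 2/3]
  [0, 2/3, 0]
  [2/3, 0, 2/5],
b = (88/15, 28/15, 272/105).
Solving gives a_0 = 61/35, a_1 = 14/5, a_2 = 25/7, so
  g(x) = 25*x^2/7 + 14*x/5 + 61/35.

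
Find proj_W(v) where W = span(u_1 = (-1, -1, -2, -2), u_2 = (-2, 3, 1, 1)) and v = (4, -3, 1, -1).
proj_W(v) = (18/5, -17/5, 1/5, 1/5)

Set up U = [u_1 | ... | u_2] ∈ R^(4×2). The projector onto W = col(U) is P = U (U^T U)^(-1) U^T.
Compute U^T U =
  [10, -5]
  [-5, 15],
and U^T v = (-1, -17).
Solve U^T U · c = U^T v for the coefficients: c = (-4/5, -7/5). The projection is proj_W(v) = U c.
Check: (v - proj_W(v)) · u_1 = 0  (should be 0).
Check: (v - proj_W(v)) · u_2 = 0  (should be 0).
Result: proj_W(v) = (18/5, -17/5, 1/5, 1/5).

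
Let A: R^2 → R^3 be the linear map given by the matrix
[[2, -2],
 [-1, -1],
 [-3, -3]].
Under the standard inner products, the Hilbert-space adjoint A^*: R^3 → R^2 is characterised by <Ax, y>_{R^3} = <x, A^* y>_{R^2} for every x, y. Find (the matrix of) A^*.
A^* = A^T =
[[2, -1, -3],
 [-2, -1, -3]]

For real matrices with standard dot products, the defining identity <Ax, y> = <x, A^* y> gives (Ax)^T y = x^T (A^*) y, i.e. x^T A^T y = x^T (A^*) y. Since this holds for all x, y, we must have A^* = A^T. Therefore
A^* =
[[2, -1, -3],
 [-2, -1, -3]].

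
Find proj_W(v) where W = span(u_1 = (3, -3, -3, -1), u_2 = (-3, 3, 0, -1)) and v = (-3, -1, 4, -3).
proj_W(v) = (-43/27, 43/27, 44/27, 5/9)

Set up U = [u_1 | ... | u_2] ∈ R^(4×2). The projector onto W = col(U) is P = U (U^T U)^(-1) U^T.
Compute U^T U =
  [28, -17]
  [-17, 19],
and U^T v = (-15, 9).
Solve U^T U · c = U^T v for the coefficients: c = (-44/81, -1/81). The projection is proj_W(v) = U c.
Check: (v - proj_W(v)) · u_1 = 0  (should be 0).
Check: (v - proj_W(v)) · u_2 = 0  (should be 0).
Result: proj_W(v) = (-43/27, 43/27, 44/27, 5/9).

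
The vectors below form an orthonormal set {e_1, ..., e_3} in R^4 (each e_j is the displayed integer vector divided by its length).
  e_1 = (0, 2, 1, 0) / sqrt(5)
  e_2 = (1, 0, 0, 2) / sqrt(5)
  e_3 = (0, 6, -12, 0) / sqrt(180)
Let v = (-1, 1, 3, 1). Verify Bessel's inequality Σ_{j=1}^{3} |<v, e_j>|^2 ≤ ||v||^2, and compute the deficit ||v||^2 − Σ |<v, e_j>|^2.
Σ |<v, e_j>|^2 = 51/5; ||v||^2 = 12; deficit = 9/5

Write each e_j = u_j / sqrt(<u_j, u_j>) where u_j is the displayed integer vector. Then <v, e_j> = <v, u_j> / sqrt(<u_j, u_j>), so |<v, e_j>|^2 = <v, u_j>^2 / <u_j, u_j>.
Coefficients: <v, e_1> = 5/sqrt(5), <v, e_2> = 1/sqrt(5), <v, e_3> = -30/sqrt(180).
Square and sum: Σ |<v, e_j>|^2 = 51/5.
Compute ||v||^2 = v·v = 12.
Deficit = 12 − 51/5 = 9/5 ≥ 0, confirming Bessel's inequality. (The deficit equals ||v − Σ <v,e_j> e_j||^2, the squared distance from v to span{e_j}.)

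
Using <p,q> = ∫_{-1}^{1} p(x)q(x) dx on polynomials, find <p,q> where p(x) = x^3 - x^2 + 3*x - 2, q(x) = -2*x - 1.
<p,q> = -2/15

Expand the product: p(x)·q(x) = -2*x^4 + x^3 - 5*x^2 + x + 2.
∫_{-1}^{1} of each monomial x^k gives [2/(k+1) if k even, 0 if k odd]. Integrating term-by-term (or equivalently evaluating the antiderivative F(x) = -2*x^5/5 + x^4/4 - 5*x^3/3 + x^2/2 + 2*x at the endpoints):
  F(1) − F(−1) = 41/60 − (49/60) = -2/15.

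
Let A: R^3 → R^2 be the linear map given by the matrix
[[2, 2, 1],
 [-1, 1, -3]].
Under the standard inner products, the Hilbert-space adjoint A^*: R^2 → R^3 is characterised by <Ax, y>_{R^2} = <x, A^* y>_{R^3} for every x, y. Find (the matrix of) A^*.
A^* = A^T =
[[2, -1],
 [2, 1],
 [1, -3]]

For real matrices with standard dot products, the defining identity <Ax, y> = <x, A^* y> gives (Ax)^T y = x^T (A^*) y, i.e. x^T A^T y = x^T (A^*) y. Since this holds for all x, y, we must have A^* = A^T. Therefore
A^* =
[[2, -1],
 [2, 1],
 [1, -3]].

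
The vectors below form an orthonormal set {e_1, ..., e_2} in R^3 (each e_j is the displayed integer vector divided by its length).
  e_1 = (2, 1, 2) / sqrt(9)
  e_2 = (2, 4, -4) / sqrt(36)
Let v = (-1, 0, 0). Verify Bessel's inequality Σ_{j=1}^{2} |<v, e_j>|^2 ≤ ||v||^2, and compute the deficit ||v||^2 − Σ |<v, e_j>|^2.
Σ |<v, e_j>|^2 = 5/9; ||v||^2 = 1; deficit = 4/9

Write each e_j = u_j / sqrt(<u_j, u_j>) where u_j is the displayed integer vector. Then <v, e_j> = <v, u_j> / sqrt(<u_j, u_j>), so |<v, e_j>|^2 = <v, u_j>^2 / <u_j, u_j>.
Coefficients: <v, e_1> = -2/sqrt(9), <v, e_2> = -2/sqrt(36).
Square and sum: Σ |<v, e_j>|^2 = 5/9.
Compute ||v||^2 = v·v = 1.
Deficit = 1 − 5/9 = 4/9 ≥ 0, confirming Bessel's inequality. (The deficit equals ||v − Σ <v,e_j> e_j||^2, the squared distance from v to span{e_j}.)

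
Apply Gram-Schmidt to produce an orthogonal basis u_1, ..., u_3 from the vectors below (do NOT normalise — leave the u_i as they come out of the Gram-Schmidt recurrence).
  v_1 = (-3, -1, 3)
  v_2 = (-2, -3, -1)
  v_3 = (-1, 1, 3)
Orthogonal basis:
  u_1 = (-3, -1, 3)
  u_2 = (-20/19, -51/19, -37/19)
  u_3 = (2/23, -9/115, 7/115)

Apply the Gram-Schmidt recurrence
  u_1 = v_1
  u_i = v_i − Σ_{j<i} ((v_i · u_j) / (u_j · u_j)) · u_j.

Step by step this gives:
  u_1 = (-3, -1, 3)
  u_2 = (-20/19, -51/19, -37/19)
  u_3 = (2/23, -9/115, 7/115)

Orthogonality check:
  u_2 · u_1 = 0 (should be 0)
  u_3 · u_1 = 0 (should be 0)
  u_3 · u_2 = 0 (should be 0)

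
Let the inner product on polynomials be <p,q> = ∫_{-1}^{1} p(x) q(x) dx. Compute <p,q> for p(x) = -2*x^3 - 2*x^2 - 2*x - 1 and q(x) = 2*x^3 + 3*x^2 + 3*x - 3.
<p,q> = -124/35

Expand the product: p(x)·q(x) = -4*x^6 - 10*x^5 - 16*x^4 - 8*x^3 - 3*x^2 + 3*x + 3.
∫_{-1}^{1} of each monomial x^k gives [2/(k+1) if k even, 0 if k odd]. Integrating term-by-term (or equivalently evaluating the antiderivative F(x) = -4*x^7/7 - 5*x^6/3 - 16*x^5/5 - 2*x^4 - x^3 + 3*x^2/2 + 3*x at the endpoints):
  F(1) − F(−1) = -827/210 − (-83/210) = -124/35.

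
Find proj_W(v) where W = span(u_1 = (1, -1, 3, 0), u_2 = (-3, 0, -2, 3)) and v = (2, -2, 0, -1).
proj_W(v) = (28/23, -1/23, 21/23, -27/23)

Set up U = [u_1 | ... | u_2] ∈ R^(4×2). The projector onto W = col(U) is P = U (U^T U)^(-1) U^T.
Compute U^T U =
  [11, -9]
  [-9, 22],
and U^T v = (4, -9).
Solve U^T U · c = U^T v for the coefficients: c = (1/23, -9/23). The projection is proj_W(v) = U c.
Check: (v - proj_W(v)) · u_1 = 0  (should be 0).
Check: (v - proj_W(v)) · u_2 = 0  (should be 0).
Result: proj_W(v) = (28/23, -1/23, 21/23, -27/23).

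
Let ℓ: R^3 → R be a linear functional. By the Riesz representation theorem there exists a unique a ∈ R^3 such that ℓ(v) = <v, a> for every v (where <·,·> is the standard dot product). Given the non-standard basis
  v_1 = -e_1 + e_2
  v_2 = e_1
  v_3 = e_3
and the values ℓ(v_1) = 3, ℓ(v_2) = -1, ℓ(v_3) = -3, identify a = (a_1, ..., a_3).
a = (-1, 2, -3)

Write a = (a_1, ..., a_3) in the standard basis. For each basis vector v_i, ℓ(v_i) = <v_i, a> is a linear equation in the a_j's. Collect the n equations into a matrix system V a = ℓ, where row i of V is v_i (expressed in the standard basis). Since V is invertible (lower-triangular with 1s on the diagonal, up to permutation), solve by back-substitution:
  V =
[[-1, 1, 0],
 [1, 0, 0],
 [0, 0, 1]]
  V a = (3, -1, -3)
Solving gives a = (-1, 2, -3).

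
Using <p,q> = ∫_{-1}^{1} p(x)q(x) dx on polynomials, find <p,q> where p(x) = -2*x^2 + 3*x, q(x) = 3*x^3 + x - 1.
<p,q> = 104/15

Expand the product: p(x)·q(x) = -6*x^5 + 9*x^4 - 2*x^3 + 5*x^2 - 3*x.
∫_{-1}^{1} of each monomial x^k gives [2/(k+1) if k even, 0 if k odd]. Integrating term-by-term (or equivalently evaluating the antiderivative F(x) = -x^6 + 9*x^5/5 - x^4/2 + 5*x^3/3 - 3*x^2/2 at the endpoints):
  F(1) − F(−1) = 7/15 − (-97/15) = 104/15.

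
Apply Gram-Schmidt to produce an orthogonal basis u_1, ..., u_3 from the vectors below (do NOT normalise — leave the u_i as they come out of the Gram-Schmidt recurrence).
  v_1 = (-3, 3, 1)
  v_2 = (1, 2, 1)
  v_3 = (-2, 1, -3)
Orthogonal basis:
  u_1 = (-3, 3, 1)
  u_2 = (31/19, 26/19, 15/19)
  u_3 = (29/98, 58/49, -261/98)

Apply the Gram-Schmidt recurrence
  u_1 = v_1
  u_i = v_i − Σ_{j<i} ((v_i · u_j) / (u_j · u_j)) · u_j.

Step by step this gives:
  u_1 = (-3, 3, 1)
  u_2 = (31/19, 26/19, 15/19)
  u_3 = (29/98, 58/49, -261/98)

Orthogonality check:
  u_2 · u_1 = 0 (should be 0)
  u_3 · u_1 = 0 (should be 0)
  u_3 · u_2 = 0 (should be 0)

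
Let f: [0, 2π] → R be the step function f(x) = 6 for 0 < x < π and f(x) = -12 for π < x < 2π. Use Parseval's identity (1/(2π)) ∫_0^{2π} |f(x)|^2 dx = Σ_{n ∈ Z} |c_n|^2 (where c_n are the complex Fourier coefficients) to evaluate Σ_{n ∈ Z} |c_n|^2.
Σ |c_n|^2 = 90

Parseval equates the L^2 energy of f (normalised by 1/(2π)) with the ℓ^2 sum of its Fourier coefficients: (1/(2π)) ∫_0^{2π} |f|^2 = Σ |c_n|^2.
Compute the left side: (1/(2π)) [∫_0^π 6^2 dx + ∫_π^{2π} (-12)^2 dx] = (1/(2π)) · (36π + 144π) = (36 + 144)/2 = 90.
So Σ_{n ∈ Z} |c_n|^2 = 90.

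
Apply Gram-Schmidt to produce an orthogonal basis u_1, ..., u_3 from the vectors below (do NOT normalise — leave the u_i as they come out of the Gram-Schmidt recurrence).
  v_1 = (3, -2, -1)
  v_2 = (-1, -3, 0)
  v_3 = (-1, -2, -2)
Orthogonal basis:
  u_1 = (3, -2, -1)
  u_2 = (-23/14, -18/7, 3/14)
  u_3 = (-69/131, 23/131, -253/131)

Apply the Gram-Schmidt recurrence
  u_1 = v_1
  u_i = v_i − Σ_{j<i} ((v_i · u_j) / (u_j · u_j)) · u_j.

Step by step this gives:
  u_1 = (3, -2, -1)
  u_2 = (-23/14, -18/7, 3/14)
  u_3 = (-69/131, 23/131, -253/131)

Orthogonality check:
  u_2 · u_1 = 0 (should be 0)
  u_3 · u_1 = 0 (should be 0)
  u_3 · u_2 = 0 (should be 0)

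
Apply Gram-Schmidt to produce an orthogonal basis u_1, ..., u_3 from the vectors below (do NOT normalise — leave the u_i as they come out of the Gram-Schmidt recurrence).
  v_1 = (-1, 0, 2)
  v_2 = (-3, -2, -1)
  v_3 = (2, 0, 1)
Orthogonal basis:
  u_1 = (-1, 0, 2)
  u_2 = (-14/5, -2, -7/5)
  u_3 = (40/69, -70/69, 20/69)

Apply the Gram-Schmidt recurrence
  u_1 = v_1
  u_i = v_i − Σ_{j<i} ((v_i · u_j) / (u_j · u_j)) · u_j.

Step by step this gives:
  u_1 = (-1, 0, 2)
  u_2 = (-14/5, -2, -7/5)
  u_3 = (40/69, -70/69, 20/69)

Orthogonality check:
  u_2 · u_1 = 0 (should be 0)
  u_3 · u_1 = 0 (should be 0)
  u_3 · u_2 = 0 (should be 0)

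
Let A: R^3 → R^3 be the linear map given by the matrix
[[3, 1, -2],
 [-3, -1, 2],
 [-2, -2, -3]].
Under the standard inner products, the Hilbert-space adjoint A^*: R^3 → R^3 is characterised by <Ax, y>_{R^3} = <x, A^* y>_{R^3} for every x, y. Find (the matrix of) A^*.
A^* = A^T =
[[3, -3, -2],
 [1, -1, -2],
 [-2, 2, -3]]

For real matrices with standard dot products, the defining identity <Ax, y> = <x, A^* y> gives (Ax)^T y = x^T (A^*) y, i.e. x^T A^T y = x^T (A^*) y. Since this holds for all x, y, we must have A^* = A^T. Therefore
A^* =
[[3, -3, -2],
 [1, -1, -2],
 [-2, 2, -3]].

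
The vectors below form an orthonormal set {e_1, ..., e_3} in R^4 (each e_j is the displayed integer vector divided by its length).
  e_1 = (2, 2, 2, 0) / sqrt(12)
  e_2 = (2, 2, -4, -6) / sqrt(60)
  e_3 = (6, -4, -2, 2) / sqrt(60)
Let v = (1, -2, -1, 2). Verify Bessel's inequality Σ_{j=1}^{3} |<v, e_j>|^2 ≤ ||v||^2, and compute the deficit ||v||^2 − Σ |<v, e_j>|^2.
Σ |<v, e_j>|^2 = 29/3; ||v||^2 = 10; deficit = 1/3

Write each e_j = u_j / sqrt(<u_j, u_j>) where u_j is the displayed integer vector. Then <v, e_j> = <v, u_j> / sqrt(<u_j, u_j>), so |<v, e_j>|^2 = <v, u_j>^2 / <u_j, u_j>.
Coefficients: <v, e_1> = -4/sqrt(12), <v, e_2> = -10/sqrt(60), <v, e_3> = 20/sqrt(60).
Square and sum: Σ |<v, e_j>|^2 = 29/3.
Compute ||v||^2 = v·v = 10.
Deficit = 10 − 29/3 = 1/3 ≥ 0, confirming Bessel's inequality. (The deficit equals ||v − Σ <v,e_j> e_j||^2, the squared distance from v to span{e_j}.)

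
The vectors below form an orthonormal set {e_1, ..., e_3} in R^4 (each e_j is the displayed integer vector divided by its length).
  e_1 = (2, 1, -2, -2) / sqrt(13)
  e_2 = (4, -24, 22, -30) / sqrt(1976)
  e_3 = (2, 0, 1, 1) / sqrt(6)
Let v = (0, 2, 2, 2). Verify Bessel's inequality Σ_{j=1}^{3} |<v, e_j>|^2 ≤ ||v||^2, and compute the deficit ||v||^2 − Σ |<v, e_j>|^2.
Σ |<v, e_j>|^2 = 428/57; ||v||^2 = 12; deficit = 256/57

Write each e_j = u_j / sqrt(<u_j, u_j>) where u_j is the displayed integer vector. Then <v, e_j> = <v, u_j> / sqrt(<u_j, u_j>), so |<v, e_j>|^2 = <v, u_j>^2 / <u_j, u_j>.
Coefficients: <v, e_1> = -6/sqrt(13), <v, e_2> = -64/sqrt(1976), <v, e_3> = 4/sqrt(6).
Square and sum: Σ |<v, e_j>|^2 = 428/57.
Compute ||v||^2 = v·v = 12.
Deficit = 12 − 428/57 = 256/57 ≥ 0, confirming Bessel's inequality. (The deficit equals ||v − Σ <v,e_j> e_j||^2, the squared distance from v to span{e_j}.)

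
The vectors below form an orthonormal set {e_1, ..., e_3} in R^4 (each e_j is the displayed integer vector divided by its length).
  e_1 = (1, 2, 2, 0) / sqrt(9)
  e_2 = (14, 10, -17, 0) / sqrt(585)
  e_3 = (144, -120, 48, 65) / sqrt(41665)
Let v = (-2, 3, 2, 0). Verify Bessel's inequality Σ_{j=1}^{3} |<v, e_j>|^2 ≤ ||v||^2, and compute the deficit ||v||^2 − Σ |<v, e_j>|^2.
Σ |<v, e_j>|^2 = 10368/641; ||v||^2 = 17; deficit = 529/641

Write each e_j = u_j / sqrt(<u_j, u_j>) where u_j is the displayed integer vector. Then <v, e_j> = <v, u_j> / sqrt(<u_j, u_j>), so |<v, e_j>|^2 = <v, u_j>^2 / <u_j, u_j>.
Coefficients: <v, e_1> = 8/sqrt(9), <v, e_2> = -32/sqrt(585), <v, e_3> = -552/sqrt(41665).
Square and sum: Σ |<v, e_j>|^2 = 10368/641.
Compute ||v||^2 = v·v = 17.
Deficit = 17 − 10368/641 = 529/641 ≥ 0, confirming Bessel's inequality. (The deficit equals ||v − Σ <v,e_j> e_j||^2, the squared distance from v to span{e_j}.)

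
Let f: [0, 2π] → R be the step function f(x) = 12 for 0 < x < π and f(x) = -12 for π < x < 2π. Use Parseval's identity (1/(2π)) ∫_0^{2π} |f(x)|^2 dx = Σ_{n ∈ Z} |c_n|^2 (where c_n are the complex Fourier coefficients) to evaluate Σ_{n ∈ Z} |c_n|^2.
Σ |c_n|^2 = 144

Parseval equates the L^2 energy of f (normalised by 1/(2π)) with the ℓ^2 sum of its Fourier coefficients: (1/(2π)) ∫_0^{2π} |f|^2 = Σ |c_n|^2.
Compute the left side: (1/(2π)) [∫_0^π 12^2 dx + ∫_π^{2π} (-12)^2 dx] = (1/(2π)) · (144π + 144π) = (144 + 144)/2 = 144.
So Σ_{n ∈ Z} |c_n|^2 = 144.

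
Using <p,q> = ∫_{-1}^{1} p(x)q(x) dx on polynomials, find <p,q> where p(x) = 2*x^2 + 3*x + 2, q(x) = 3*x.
<p,q> = 6

Expand the product: p(x)·q(x) = 6*x^3 + 9*x^2 + 6*x.
∫_{-1}^{1} of each monomial x^k gives [2/(k+1) if k even, 0 if k odd]. Integrating term-by-term (or equivalently evaluating the antiderivative F(x) = 3*x^4/2 + 3*x^3 + 3*x^2 at the endpoints):
  F(1) − F(−1) = 15/2 − (3/2) = 6.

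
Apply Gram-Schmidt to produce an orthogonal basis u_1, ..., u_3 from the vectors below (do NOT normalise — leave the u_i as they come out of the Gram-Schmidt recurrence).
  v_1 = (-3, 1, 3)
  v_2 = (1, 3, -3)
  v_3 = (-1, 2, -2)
Orthogonal basis:
  u_1 = (-3, 1, 3)
  u_2 = (-8/19, 66/19, -30/19)
  u_3 = (-6/7, -3/7, -5/7)

Apply the Gram-Schmidt recurrence
  u_1 = v_1
  u_i = v_i − Σ_{j<i} ((v_i · u_j) / (u_j · u_j)) · u_j.

Step by step this gives:
  u_1 = (-3, 1, 3)
  u_2 = (-8/19, 66/19, -30/19)
  u_3 = (-6/7, -3/7, -5/7)

Orthogonality check:
  u_2 · u_1 = 0 (should be 0)
  u_3 · u_1 = 0 (should be 0)
  u_3 · u_2 = 0 (should be 0)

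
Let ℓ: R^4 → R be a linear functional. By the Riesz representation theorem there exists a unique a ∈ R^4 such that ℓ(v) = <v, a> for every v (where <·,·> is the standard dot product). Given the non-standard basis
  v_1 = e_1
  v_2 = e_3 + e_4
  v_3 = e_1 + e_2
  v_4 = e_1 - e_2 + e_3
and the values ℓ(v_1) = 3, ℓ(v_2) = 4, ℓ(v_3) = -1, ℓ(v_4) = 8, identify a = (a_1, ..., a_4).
a = (3, -4, 1, 3)

Write a = (a_1, ..., a_4) in the standard basis. For each basis vector v_i, ℓ(v_i) = <v_i, a> is a linear equation in the a_j's. Collect the n equations into a matrix system V a = ℓ, where row i of V is v_i (expressed in the standard basis). Since V is invertible (lower-triangular with 1s on the diagonal, up to permutation), solve by back-substitution:
  V =
[[1, 0, 0, 0],
 [0, 0, 1, 1],
 [1, 1, 0, 0],
 [1, -1, 1, 0]]
  V a = (3, 4, -1, 8)
Solving gives a = (3, -4, 1, 3).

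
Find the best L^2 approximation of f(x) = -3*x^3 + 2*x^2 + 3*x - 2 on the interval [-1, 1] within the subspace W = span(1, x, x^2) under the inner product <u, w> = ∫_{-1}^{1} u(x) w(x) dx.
g(x) = 2*x^2 + 6*x/5 - 2

The best approximation g ∈ W is the orthogonal projection of f onto W. Writing g = a_0 + a_1 x + a_2 x^2, the coefficients solve the normal equations G · a = b where
  G_{ij} = <φ_i, φ_j> and b_i = <f, φ_i>, with φ_0 = 1, φ_1 = x, φ_2 = x^2.
G =
  [2, 0, 2/3]
  [0, 2/3, 0]
  [2/3, 0, 2/5],
b = (-8/3, 4/5, -8/15).
Solving gives a_0 = -2, a_1 = 6/5, a_2 = 2, so
  g(x) = 2*x^2 + 6*x/5 - 2.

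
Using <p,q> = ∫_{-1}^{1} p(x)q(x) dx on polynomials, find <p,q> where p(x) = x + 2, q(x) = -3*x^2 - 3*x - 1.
<p,q> = -10

Expand the product: p(x)·q(x) = -3*x^3 - 9*x^2 - 7*x - 2.
∫_{-1}^{1} of each monomial x^k gives [2/(k+1) if k even, 0 if k odd]. Integrating term-by-term (or equivalently evaluating the antiderivative F(x) = -3*x^4/4 - 3*x^3 - 7*x^2/2 - 2*x at the endpoints):
  F(1) − F(−1) = -37/4 − (3/4) = -10.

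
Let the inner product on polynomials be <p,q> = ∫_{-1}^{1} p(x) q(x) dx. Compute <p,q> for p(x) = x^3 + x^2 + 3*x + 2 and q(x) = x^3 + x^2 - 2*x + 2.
<p,q> = 814/105

Expand the product: p(x)·q(x) = x^6 + 2*x^5 + 2*x^4 + 5*x^3 - 2*x^2 + 2*x + 4.
∫_{-1}^{1} of each monomial x^k gives [2/(k+1) if k even, 0 if k odd]. Integrating term-by-term (or equivalently evaluating the antiderivative F(x) = x^7/7 + x^6/3 + 2*x^5/5 + 5*x^4/4 - 2*x^3/3 + x^2 + 4*x at the endpoints):
  F(1) − F(−1) = 2713/420 − (-181/140) = 814/105.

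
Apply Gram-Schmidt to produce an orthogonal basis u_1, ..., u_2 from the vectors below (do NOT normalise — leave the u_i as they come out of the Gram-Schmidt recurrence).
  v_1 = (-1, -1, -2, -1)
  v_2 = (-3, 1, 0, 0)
Orthogonal basis:
  u_1 = (-1, -1, -2, -1)
  u_2 = (-19/7, 9/7, 4/7, 2/7)

Apply the Gram-Schmidt recurrence
  u_1 = v_1
  u_i = v_i − Σ_{j<i} ((v_i · u_j) / (u_j · u_j)) · u_j.

Step by step this gives:
  u_1 = (-1, -1, -2, -1)
  u_2 = (-19/7, 9/7, 4/7, 2/7)

Orthogonality check:
  u_2 · u_1 = 0 (should be 0)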